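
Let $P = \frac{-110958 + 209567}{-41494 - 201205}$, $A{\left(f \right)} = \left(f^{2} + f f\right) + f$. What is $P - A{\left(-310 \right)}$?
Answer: $- \frac{46571609719}{242699} \approx -1.9189 \cdot 10^{5}$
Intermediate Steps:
$A{\left(f \right)} = f + 2 f^{2}$ ($A{\left(f \right)} = \left(f^{2} + f^{2}\right) + f = 2 f^{2} + f = f + 2 f^{2}$)
$P = - \frac{98609}{242699}$ ($P = \frac{98609}{-242699} = 98609 \left(- \frac{1}{242699}\right) = - \frac{98609}{242699} \approx -0.4063$)
$P - A{\left(-310 \right)} = - \frac{98609}{242699} - - 310 \left(1 + 2 \left(-310\right)\right) = - \frac{98609}{242699} - - 310 \left(1 - 620\right) = - \frac{98609}{242699} - \left(-310\right) \left(-619\right) = - \frac{98609}{242699} - 191890 = - \frac{46571609719}{242699}$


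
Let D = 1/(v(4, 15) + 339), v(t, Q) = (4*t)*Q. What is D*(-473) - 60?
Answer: -35213/579 ≈ -60.817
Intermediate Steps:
v(t, Q) = 4*Q*t
D = 1/579 (D = 1/(4*15*4 + 339) = 1/(240 + 339) = 1/579 ≈ 0.0017271)
D*(-473) - 60 = (1/579)*(-473) - 60 = -473/579 - 60 = -35213/579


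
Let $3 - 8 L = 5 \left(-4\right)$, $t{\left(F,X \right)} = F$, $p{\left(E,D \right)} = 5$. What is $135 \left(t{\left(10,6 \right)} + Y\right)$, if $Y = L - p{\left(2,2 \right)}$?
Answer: $\frac{8505}{8} \approx 1063.1$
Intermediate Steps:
$L = \frac{23}{8}$ ($L = \frac{3}{8} - \frac{5 \left(-4\right)}{8} = \frac{3}{8} - - \frac{5}{2} = \frac{3}{8} + \frac{5}{2} = \frac{23}{8} \approx 2.875$)
$Y = - \frac{17}{8}$ ($Y = \frac{23}{8} - 5 = - \frac{17}{8} \approx -2.125$)
$135 \left(t{\left(10,6 \right)} + Y\right) = 135 \left(10 - \frac{17}{8}\right) = 135 \cdot \frac{63}{8} = \frac{8505}{8}$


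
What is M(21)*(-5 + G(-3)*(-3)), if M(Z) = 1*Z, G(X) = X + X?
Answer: 273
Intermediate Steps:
G(X) = 2*X
M(Z) = Z
M(21)*(-5 + G(-3)*(-3)) = 21*(-5 + (2*(-3))*(-3)) = 21*(-5 - 6*(-3)) = 21*(-5 + 18) = 21*13 = 273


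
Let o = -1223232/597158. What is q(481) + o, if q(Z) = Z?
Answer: 143004883/298579 ≈ 478.95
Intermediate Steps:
o = -611616/298579 (o = -1223232*1/597158 = -611616/298579 ≈ -2.0484)
q(481) + o = 481 - 611616/298579 = 143004883/298579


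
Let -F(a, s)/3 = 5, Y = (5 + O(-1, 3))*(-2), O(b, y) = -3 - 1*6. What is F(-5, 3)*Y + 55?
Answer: -65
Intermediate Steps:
O(b, y) = -9 (O(b, y) = -3 - 6 = -9)
Y = 8 (Y = (5 - 9)*(-2) = -4*(-2) = 8)
F(a, s) = -15 (F(a, s) = -3*5 = -15)
F(-5, 3)*Y + 55 = -15*8 + 55 = -120 + 55 = -65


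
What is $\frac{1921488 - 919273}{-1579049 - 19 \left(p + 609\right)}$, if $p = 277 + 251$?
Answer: $- \frac{1002215}{1600652} \approx -0.62613$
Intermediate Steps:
$p = 528$
$\frac{1921488 - 919273}{-1579049 - 19 \left(p + 609\right)} = \frac{1921488 - 919273}{-1579049 - 19 \left(528 + 609\right)} = \frac{1002215}{-1579049 - 21603} = \frac{1002215}{-1600652} = 1002215 \left(- \frac{1}{1600652}\right) = - \frac{1002215}{1600652}$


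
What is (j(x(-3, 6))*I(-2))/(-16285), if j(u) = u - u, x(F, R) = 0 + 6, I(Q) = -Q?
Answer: 0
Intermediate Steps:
x(F, R) = 6
j(u) = 0 (j(u) = u - u = 0)
(j(x(-3, 6))*I(-2))/(-16285) = (0*(-1*(-2)))/(-16285) = (0*2)*(-1/16285) = 0*(-1/16285) = 0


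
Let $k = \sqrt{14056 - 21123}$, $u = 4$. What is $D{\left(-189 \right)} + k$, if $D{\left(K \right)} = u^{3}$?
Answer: $64 + i \sqrt{7067} \approx 64.0 + 84.065 i$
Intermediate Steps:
$k = i \sqrt{7067}$ ($k = \sqrt{-7067} = i \sqrt{7067} \approx 84.065 i$)
$D{\left(K \right)} = 64$ ($D{\left(K \right)} = 4^{3} = 64$)
$D{\left(-189 \right)} + k = 64 + i \sqrt{7067}$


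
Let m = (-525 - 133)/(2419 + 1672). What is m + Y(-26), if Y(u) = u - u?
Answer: -658/4091 ≈ -0.16084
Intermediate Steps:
Y(u) = 0
m = -658/4091 ≈ -0.16084
m + Y(-26) = -658/4091 + 0 = -658/4091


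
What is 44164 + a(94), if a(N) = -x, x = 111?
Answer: 44053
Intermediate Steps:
a(N) = -111 (a(N) = -1*111 = -111)
44164 + a(94) = 44164 - 111 = 44053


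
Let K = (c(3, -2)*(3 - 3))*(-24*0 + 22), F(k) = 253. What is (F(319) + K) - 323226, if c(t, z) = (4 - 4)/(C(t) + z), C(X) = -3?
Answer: -322973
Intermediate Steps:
c(t, z) = 0 (c(t, z) = (4 - 4)/(-3 + z) = 0/(-3 + z) = 0)
K = 0 (K = (0*(3 - 3))*(-24*0 + 22) = (0*0)*(0 + 22) = 0*22 = 0)
(F(319) + K) - 323226 = (253 + 0) - 323226 = 253 - 323226 = -322973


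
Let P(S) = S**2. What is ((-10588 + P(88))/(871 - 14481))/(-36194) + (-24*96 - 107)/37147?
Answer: -296941266452/4574656207495 ≈ -0.064910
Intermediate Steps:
((-10588 + P(88))/(871 - 14481))/(-36194) + (-24*96 - 107)/37147 = ((-10588 + 88**2)/(871 - 14481))/(-36194) + (-24*96 - 107)/37147 = ((-10588 + 7744)/(-13610))*(-1/36194) + (-2304 - 107)*(1/37147) = -2844*(-1/13610)*(-1/36194) - 2411*1/37147 = (1422/6805)*(-1/36194) - 2411/37147 = -711/123150085 - 2411/37147 = -296941266452/4574656207495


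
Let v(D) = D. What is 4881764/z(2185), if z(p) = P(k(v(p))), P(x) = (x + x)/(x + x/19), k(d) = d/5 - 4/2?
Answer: 48817640/19 ≈ 2.5693e+6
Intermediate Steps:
k(d) = -2 + d/5 (k(d) = d*(⅕) - 4*½ = d/5 - 2 = -2 + d/5)
P(x) = 19/10 (P(x) = (2*x)/(x + x*(1/19)) = (2*x)/(x + x/19) = (2*x)/((20*x/19)) = (2*x)*(19/(20*x)) = 19/10)
z(p) = 19/10
4881764/z(2185) = 4881764/(19/10) = 4881764*(10/19) = 48817640/19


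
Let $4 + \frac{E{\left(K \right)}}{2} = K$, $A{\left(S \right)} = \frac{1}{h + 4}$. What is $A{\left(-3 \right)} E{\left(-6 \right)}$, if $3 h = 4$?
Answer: $- \frac{15}{4} \approx -3.75$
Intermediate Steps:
$h = \frac{4}{3}$ ($h = \frac{1}{3} \cdot 4 = \frac{4}{3} \approx 1.3333$)
$A{\left(S \right)} = \frac{3}{16}$ ($A{\left(S \right)} = \frac{1}{\frac{4}{3} + 4} = \frac{1}{\frac{16}{3}} = \frac{3}{16}$)
$E{\left(K \right)} = -8 + 2 K$
$A{\left(-3 \right)} E{\left(-6 \right)} = \frac{3 \left(-8 + 2 \left(-6\right)\right)}{16} = \frac{3 \left(-8 - 12\right)}{16} = \frac{3}{16} \left(-20\right) = - \frac{15}{4}$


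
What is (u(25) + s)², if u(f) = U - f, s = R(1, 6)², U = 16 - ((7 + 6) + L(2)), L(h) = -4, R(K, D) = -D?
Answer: 324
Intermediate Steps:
U = 7 (U = 16 - ((7 + 6) - 4) = 16 - (13 - 4) = 16 - 1*9 = 16 - 9 = 7)
s = 36 (s = (-1*6)² = (-6)² = 36)
u(f) = 7 - f
(u(25) + s)² = ((7 - 1*25) + 36)² = ((7 - 25) + 36)² = (-18 + 36)² = 18² = 324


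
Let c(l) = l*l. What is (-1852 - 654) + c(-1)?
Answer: -2505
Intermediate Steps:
c(l) = l²
(-1852 - 654) + c(-1) = (-1852 - 654) + (-1)² = -2506 + 1 = -2505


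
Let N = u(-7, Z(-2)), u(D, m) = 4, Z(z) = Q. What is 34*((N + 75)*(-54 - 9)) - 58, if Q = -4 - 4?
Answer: -169276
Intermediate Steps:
Q = -8
Z(z) = -8
N = 4
34*((N + 75)*(-54 - 9)) - 58 = 34*((4 + 75)*(-54 - 9)) - 58 = 34*(79*(-63)) - 58 = 34*(-4977) - 58 = -169218 - 58 = -169276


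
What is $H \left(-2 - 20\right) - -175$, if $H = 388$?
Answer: $-8361$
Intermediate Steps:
$H \left(-2 - 20\right) - -175 = 388 \left(-2 - 20\right) - -175 = 388 \left(-2 - 20\right) + 175 = 388 \left(-22\right) + 175 = -8536 + 175 = -8361$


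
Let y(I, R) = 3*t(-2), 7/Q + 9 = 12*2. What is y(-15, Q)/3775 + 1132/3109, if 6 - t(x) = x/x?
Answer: 863987/2347295 ≈ 0.36808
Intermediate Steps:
Q = 7/15 (Q = 7/(-9 + 12*2) = 7/(-9 + 24) = 7/15 ≈ 0.46667)
t(x) = 5 (t(x) = 6 - x/x = 6 - 1*1 = 6 - 1 = 5)
y(I, R) = 15 (y(I, R) = 3*5 = 15)
y(-15, Q)/3775 + 1132/3109 = 15/3775 + 1132/3109 = 15*(1/3775) + 1132*(1/3109) = 3/755 + 1132/3109 = 863987/2347295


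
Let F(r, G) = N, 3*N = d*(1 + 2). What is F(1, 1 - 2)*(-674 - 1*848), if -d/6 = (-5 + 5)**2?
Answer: 0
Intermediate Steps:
d = 0 (d = -6*(-5 + 5)**2 = -6*0**2 = -6*0 = 0)
N = 0 (N = (0*(1 + 2))/3 = (0*3)/3 = (1/3)*0 = 0)
F(r, G) = 0
F(1, 1 - 2)*(-674 - 1*848) = 0*(-674 - 1*848) = 0*(-674 - 848) = 0*(-1522) = 0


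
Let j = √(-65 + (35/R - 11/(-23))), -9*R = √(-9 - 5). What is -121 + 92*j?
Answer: -121 + 2*√(-136528 + 47610*I*√14) ≈ 298.32 + 849.67*I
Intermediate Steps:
R = -I*√14/9 (R = -√(-9 - 5)/9 = -I*√14/9 ≈ -0.41574*I)
j = √(-1484/23 + 45*I*√14/2) (j = √(-65 + (35/((-I*√14/9)) - 11/(-23))) = √(-65 + (35*(9*I*√14/14) - 11*(-1/23))) = √(-65 + (45*I*√14/2 + 11/23)) = √(-65 + (11/23 + 45*I*√14/2)) = √(-1484/23 + 45*I*√14/2) ≈ 4.5578 + 9.2355*I)
-121 + 92*j = -121 + 92*(√(-136528 + 47610*I*√14)/46) = -121 + 2*√(-136528 + 47610*I*√14)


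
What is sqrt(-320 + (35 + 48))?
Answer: I*sqrt(237) ≈ 15.395*I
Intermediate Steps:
sqrt(-320 + (35 + 48)) = sqrt(-320 + 83) = sqrt(-237) = I*sqrt(237)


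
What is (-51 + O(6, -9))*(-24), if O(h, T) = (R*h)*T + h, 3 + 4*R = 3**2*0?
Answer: 108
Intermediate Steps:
R = -3/4 (R = -3/4 + (3**2*0)/4 = -3/4 + (9*0)/4 = -3/4 + (1/4)*0 = -3/4 + 0 = -3/4 ≈ -0.75000)
O(h, T) = h - 3*T*h/4 (O(h, T) = (-3*h/4)*T + h = -3*T*h/4 + h = h - 3*T*h/4)
(-51 + O(6, -9))*(-24) = (-51 + (1/4)*6*(4 - 3*(-9)))*(-24) = (-51 + (1/4)*6*(4 + 27))*(-24) = (-51 + (1/4)*6*31)*(-24) = (-51 + 93/2)*(-24) = -9/2*(-24) = 108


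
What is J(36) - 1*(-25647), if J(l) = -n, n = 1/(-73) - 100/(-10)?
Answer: 1871502/73 ≈ 25637.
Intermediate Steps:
n = 729/73 (n = 1*(-1/73) - 100*(-1/10) = -1/73 + 10 = 729/73 ≈ 9.9863)
J(l) = -729/73 (J(l) = -1*729/73 = -729/73)
J(36) - 1*(-25647) = -729/73 - 1*(-25647) = -729/73 + 25647 = 1871502/73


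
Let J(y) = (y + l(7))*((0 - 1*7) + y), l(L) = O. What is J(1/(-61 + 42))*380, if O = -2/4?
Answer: 28140/19 ≈ 1481.1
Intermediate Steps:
O = -½ (O = (¼)*(-2) = -½ ≈ -0.50000)
l(L) = -½
J(y) = (-7 + y)*(-½ + y) (J(y) = (y - ½)*((0 - 1*7) + y) = (-½ + y)*((0 - 7) + y) = (-½ + y)*(-7 + y) = (-7 + y)*(-½ + y))
J(1/(-61 + 42))*380 = (7/2 + (1/(-61 + 42))² - 15/(2*(-61 + 42)))*380 = (7/2 + (1/(-19))² - 15/2/(-19))*380 = (7/2 + (-1/19)² - 15/2*(-1/19))*380 = (7/2 + 1/361 + 15/38)*380 = (1407/361)*380 = 28140/19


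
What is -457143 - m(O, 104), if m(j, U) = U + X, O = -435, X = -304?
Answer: -456943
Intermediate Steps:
m(j, U) = -304 + U (m(j, U) = U - 304 = -304 + U)
-457143 - m(O, 104) = -457143 - (-304 + 104) = -457143 - 1*(-200) = -457143 + 200 = -456943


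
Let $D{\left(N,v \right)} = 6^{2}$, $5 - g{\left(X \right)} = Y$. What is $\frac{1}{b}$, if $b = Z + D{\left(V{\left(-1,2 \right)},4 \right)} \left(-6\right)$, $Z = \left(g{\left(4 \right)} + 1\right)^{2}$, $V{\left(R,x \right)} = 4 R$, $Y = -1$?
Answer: $- \frac{1}{167} \approx -0.005988$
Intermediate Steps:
$g{\left(X \right)} = 6$ ($g{\left(X \right)} = 5 - -1 = 5 + 1 = 6$)
$Z = 49$ ($Z = \left(6 + 1\right)^{2} = 7^{2} = 49$)
$D{\left(N,v \right)} = 36$
$b = -167$ ($b = 49 + 36 \left(-6\right) = 49 - 216 = -167$)
$\frac{1}{b} = \frac{1}{-167} = - \frac{1}{167}$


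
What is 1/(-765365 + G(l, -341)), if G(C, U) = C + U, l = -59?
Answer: -1/765765 ≈ -1.3059e-6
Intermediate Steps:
1/(-765365 + G(l, -341)) = 1/(-765365 + (-59 - 341)) = 1/(-765365 - 400) = 1/(-765765) = -1/765765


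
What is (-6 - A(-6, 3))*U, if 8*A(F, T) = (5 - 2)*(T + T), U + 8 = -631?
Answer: 21087/4 ≈ 5271.8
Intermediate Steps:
U = -639 (U = -8 - 631 = -639)
A(F, T) = 3*T/4 (A(F, T) = ((5 - 2)*(T + T))/8 = (3*(2*T))/8 = (6*T)/8 = 3*T/4)
(-6 - A(-6, 3))*U = (-6 - 3*3/4)*(-639) = (-6 - 1*9/4)*(-639) = (-6 - 9/4)*(-639) = -33/4*(-639) = 21087/4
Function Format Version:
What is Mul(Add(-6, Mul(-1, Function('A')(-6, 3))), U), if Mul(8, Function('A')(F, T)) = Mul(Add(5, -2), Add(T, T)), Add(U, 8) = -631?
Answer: Rational(21087, 4) ≈ 5271.8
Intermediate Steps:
U = -639 (U = Add(-8, -631) = -639)
Function('A')(F, T) = Mul(Rational(3, 4), T) (Function('A')(F, T) = Mul(Rational(1, 8), Mul(Add(5, -2), Add(T, T))) = Mul(Rational(1, 8), Mul(3, Mul(2, T))) = Mul(Rational(1, 8), Mul(6, T)) = Mul(Rational(3, 4), T))
Mul(Add(-6, Mul(-1, Function('A')(-6, 3))), U) = Mul(Add(-6, Mul(-1, Mul(Rational(3, 4), 3))), -639) = Mul(Add(-6, Mul(-1, Rational(9, 4))), -639) = Mul(Add(-6, Rational(-9, 4)), -639) = Mul(Rational(-33, 4), -639) = Rational(21087, 4)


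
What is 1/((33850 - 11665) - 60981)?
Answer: -1/38796 ≈ -2.5776e-5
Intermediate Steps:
1/((33850 - 11665) - 60981) = 1/(22185 - 60981) = 1/(-38796) = -1/38796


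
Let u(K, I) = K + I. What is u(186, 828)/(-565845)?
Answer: -338/188615 ≈ -0.0017920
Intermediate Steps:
u(K, I) = I + K
u(186, 828)/(-565845) = (828 + 186)/(-565845) = 1014*(-1/565845) = -338/188615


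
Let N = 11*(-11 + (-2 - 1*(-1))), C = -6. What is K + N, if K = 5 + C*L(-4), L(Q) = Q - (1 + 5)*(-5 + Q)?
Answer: -427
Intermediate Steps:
N = -132 (N = 11*(-11 + (-2 + 1)) = 11*(-11 - 1) = 11*(-12) = -132)
L(Q) = 30 - 5*Q (L(Q) = Q - 6*(-5 + Q) = Q - (-30 + 6*Q) = Q + (30 - 6*Q) = 30 - 5*Q)
K = -295 (K = 5 - 6*(30 - 5*(-4)) = 5 - 6*(30 + 20) = 5 - 6*50 = 5 - 300 = -295)
K + N = -295 - 132 = -427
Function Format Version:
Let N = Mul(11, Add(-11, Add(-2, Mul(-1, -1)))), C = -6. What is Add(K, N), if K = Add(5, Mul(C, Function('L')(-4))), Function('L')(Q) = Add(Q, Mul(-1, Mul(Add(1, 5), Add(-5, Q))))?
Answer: -427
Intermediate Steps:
N = -132 (N = Mul(11, Add(-11, Add(-2, 1))) = Mul(11, Add(-11, -1)) = Mul(11, -12) = -132)
Function('L')(Q) = Add(30, Mul(-5, Q)) (Function('L')(Q) = Add(Q, Mul(-1, Mul(6, Add(-5, Q)))) = Add(Q, Mul(-1, Add(-30, Mul(6, Q)))) = Add(Q, Add(30, Mul(-6, Q))) = Add(30, Mul(-5, Q)))
K = -295 (K = Add(5, Mul(-6, Add(30, Mul(-5, -4)))) = Add(5, Mul(-6, Add(30, 20))) = Add(5, Mul(-6, 50)) = Add(5, -300) = -295)
Add(K, N) = Add(-295, -132) = -427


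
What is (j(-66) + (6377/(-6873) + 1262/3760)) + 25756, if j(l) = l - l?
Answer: 332791805543/12921240 ≈ 25755.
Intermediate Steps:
j(l) = 0
(j(-66) + (6377/(-6873) + 1262/3760)) + 25756 = (0 + (6377/(-6873) + 1262/3760)) + 25756 = (0 + (6377*(-1/6873) + 1262*(1/3760))) + 25756 = (0 + (-6377/6873 + 631/1880)) + 25756 = (0 - 7651897/12921240) + 25756 = -7651897/12921240 + 25756 = 332791805543/12921240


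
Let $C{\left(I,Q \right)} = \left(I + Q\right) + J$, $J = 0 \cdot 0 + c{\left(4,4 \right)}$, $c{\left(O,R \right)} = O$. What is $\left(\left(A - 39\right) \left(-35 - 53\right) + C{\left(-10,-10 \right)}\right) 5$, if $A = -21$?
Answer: $26320$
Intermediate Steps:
$J = 4$ ($J = 0 \cdot 0 + 4 = 0 + 4 = 4$)
$C{\left(I,Q \right)} = 4 + I + Q$ ($C{\left(I,Q \right)} = \left(I + Q\right) + 4 = 4 + I + Q$)
$\left(\left(A - 39\right) \left(-35 - 53\right) + C{\left(-10,-10 \right)}\right) 5 = \left(\left(-21 - 39\right) \left(-35 - 53\right) - 16\right) 5 = \left(\left(-60\right) \left(-88\right) - 16\right) 5 = \left(5280 - 16\right) 5 = 5264 \cdot 5 = 26320$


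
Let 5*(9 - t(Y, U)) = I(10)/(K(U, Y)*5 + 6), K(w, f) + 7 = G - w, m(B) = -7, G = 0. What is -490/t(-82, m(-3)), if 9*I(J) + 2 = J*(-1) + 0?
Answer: -22050/407 ≈ -54.177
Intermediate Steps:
K(w, f) = -7 - w (K(w, f) = -7 + (0 - w) = -7 - w)
I(J) = -2/9 - J/9 (I(J) = -2/9 + (J*(-1) + 0)/9 = -2/9 + (-J + 0)/9 = -2/9 + (-J)/9 = -2/9 - J/9)
t(Y, U) = 9 + 4/(15*(-29 - 5*U)) (t(Y, U) = 9 - (-2/9 - 1/9*10)/(5*((-7 - U)*5 + 6)) = 9 - (-2/9 - 10/9)/(5*((-35 - 5*U) + 6)) = 9 - (-4)/(15*(-29 - 5*U)) = 9 + 4/(15*(-29 - 5*U)))
-490/t(-82, m(-3)) = -490*15*(29 + 5*(-7))/(3911 + 675*(-7)) = -490*15*(29 - 35)/(3911 - 4725) = -490/((1/15)*(-814)/(-6)) = -490/((1/15)*(-1/6)*(-814)) = -490/407/45 = -490*45/407 = -22050/407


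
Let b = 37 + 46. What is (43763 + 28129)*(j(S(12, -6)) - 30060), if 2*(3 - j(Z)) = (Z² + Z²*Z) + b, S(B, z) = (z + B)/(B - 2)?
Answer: -270482758362/125 ≈ -2.1639e+9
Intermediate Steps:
b = 83
S(B, z) = (B + z)/(-2 + B)
j(Z) = -77/2 - Z²/2 - Z³/2 (j(Z) = 3 - ((Z² + Z²*Z) + 83)/2 = 3 - ((Z² + Z³) + 83)/2 = 3 - (83 + Z² + Z³)/2 = 3 + (-83/2 - Z²/2 - Z³/2) = -77/2 - Z²/2 - Z³/2)
(43763 + 28129)*(j(S(12, -6)) - 30060) = (43763 + 28129)*((-77/2 - (12 - 6)²/(-2 + 12)²/2 - (12 - 6)³/(-2 + 12)³/2) - 30060) = 71892*((-77/2 - (6/10)²/2 - (6/10)³/2) - 30060) = 71892*((-77/2 - ((⅒)*6)²/2 - ((⅒)*6)³/2) - 30060) = 71892*((-77/2 - (⅗)²/2 - (⅗)³/2) - 30060) = 71892*((-77/2 - ½*9/25 - ½*27/125) - 30060) = 71892*((-77/2 - 9/50 - 27/250) - 30060) = 71892*(-9697/250 - 30060) = 71892*(-7524697/250) = -270482758362/125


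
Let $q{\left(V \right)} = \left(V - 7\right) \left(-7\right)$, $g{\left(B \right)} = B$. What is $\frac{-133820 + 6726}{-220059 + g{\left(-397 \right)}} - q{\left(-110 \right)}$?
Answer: $- \frac{90213185}{110228} \approx -818.42$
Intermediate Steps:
$q{\left(V \right)} = 49 - 7 V$ ($q{\left(V \right)} = \left(-7 + V\right) \left(-7\right) = 49 - 7 V$)
$\frac{-133820 + 6726}{-220059 + g{\left(-397 \right)}} - q{\left(-110 \right)} = \frac{-133820 + 6726}{-220059 - 397} - \left(49 - -770\right) = - \frac{127094}{-220456} - \left(49 + 770\right) = \left(-127094\right) \left(- \frac{1}{220456}\right) - 819 = \frac{63547}{110228} - 819 = - \frac{90213185}{110228}$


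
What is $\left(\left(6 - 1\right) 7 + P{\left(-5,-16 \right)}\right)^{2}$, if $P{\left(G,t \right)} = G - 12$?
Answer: $324$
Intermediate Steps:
$P{\left(G,t \right)} = -12 + G$ ($P{\left(G,t \right)} = G - 12 = -12 + G$)
$\left(\left(6 - 1\right) 7 + P{\left(-5,-16 \right)}\right)^{2} = \left(\left(6 - 1\right) 7 - 17\right)^{2} = \left(5 \cdot 7 - 17\right)^{2} = \left(35 - 17\right)^{2} = 18^{2} = 324$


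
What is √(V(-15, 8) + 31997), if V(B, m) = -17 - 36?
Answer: 22*√66 ≈ 178.73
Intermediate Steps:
V(B, m) = -53
√(V(-15, 8) + 31997) = √(-53 + 31997) = √31944 = 22*√66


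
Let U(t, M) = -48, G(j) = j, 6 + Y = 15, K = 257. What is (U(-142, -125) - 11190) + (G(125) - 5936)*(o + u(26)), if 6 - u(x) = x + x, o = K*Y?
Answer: -13184775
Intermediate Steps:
Y = 9 (Y = -6 + 15 = 9)
o = 2313 (o = 257*9 = 2313)
u(x) = 6 - 2*x (u(x) = 6 - (x + x) = 6 - 2*x)
(U(-142, -125) - 11190) + (G(125) - 5936)*(o + u(26)) = (-48 - 11190) + (125 - 5936)*(2313 + (6 - 2*26)) = -11238 - 5811*(2313 + (6 - 52)) = -11238 - 5811*(2313 - 46) = -11238 - 5811*2267 = -11238 - 13173537 = -13184775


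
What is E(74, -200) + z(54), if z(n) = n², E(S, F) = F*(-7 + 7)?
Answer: 2916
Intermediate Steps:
E(S, F) = 0 (E(S, F) = F*0 = 0)
E(74, -200) + z(54) = 0 + 54² = 0 + 2916 = 2916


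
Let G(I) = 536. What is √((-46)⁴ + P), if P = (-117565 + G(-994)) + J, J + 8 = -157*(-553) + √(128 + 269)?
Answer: √(4447240 + √397) ≈ 2108.9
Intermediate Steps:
J = 86813 + √397 (J = -8 + (-157*(-553) + √(128 + 269)) = -8 + (86821 + √397) = 86813 + √397 ≈ 86833.)
P = -30216 + √397 (P = (-117565 + 536) + (86813 + √397) = -117029 + (86813 + √397) = -30216 + √397 ≈ -30196.)
√((-46)⁴ + P) = √((-46)⁴ + (-30216 + √397)) = √(4477456 + (-30216 + √397)) = √(4447240 + √397)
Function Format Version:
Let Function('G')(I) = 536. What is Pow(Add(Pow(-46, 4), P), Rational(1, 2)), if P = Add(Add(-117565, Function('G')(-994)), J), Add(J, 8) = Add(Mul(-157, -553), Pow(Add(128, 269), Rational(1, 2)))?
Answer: Pow(Add(4447240, Pow(397, Rational(1, 2))), Rational(1, 2)) ≈ 2108.9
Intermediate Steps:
J = Add(86813, Pow(397, Rational(1, 2))) (J = Add(-8, Add(Mul(-157, -553), Pow(Add(128, 269), Rational(1, 2)))) = Add(-8, Add(86821, Pow(397, Rational(1, 2)))) = Add(86813, Pow(397, Rational(1, 2))) ≈ 86833.)
P = Add(-30216, Pow(397, Rational(1, 2))) (P = Add(Add(-117565, 536), Add(86813, Pow(397, Rational(1, 2)))) = Add(-117029, Add(86813, Pow(397, Rational(1, 2)))) = Add(-30216, Pow(397, Rational(1, 2))) ≈ -30196.)
Pow(Add(Pow(-46, 4), P), Rational(1, 2)) = Pow(Add(Pow(-46, 4), Add(-30216, Pow(397, Rational(1, 2)))), Rational(1, 2)) = Pow(Add(4477456, Add(-30216, Pow(397, Rational(1, 2)))), Rational(1, 2)) = Pow(Add(4447240, Pow(397, Rational(1, 2))), Rational(1, 2))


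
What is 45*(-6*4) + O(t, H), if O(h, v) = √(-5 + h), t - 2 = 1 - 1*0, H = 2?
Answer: -1080 + I*√2 ≈ -1080.0 + 1.4142*I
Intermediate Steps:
t = 3 (t = 2 + (1 - 1*0) = 2 + (1 + 0) = 2 + 1 = 3)
45*(-6*4) + O(t, H) = 45*(-6*4) + √(-5 + 3) = 45*(-24) + √(-2) = -1080 + I*√2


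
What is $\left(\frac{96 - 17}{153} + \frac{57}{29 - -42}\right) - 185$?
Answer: $- \frac{1995325}{10863} \approx -183.68$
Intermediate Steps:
$\left(\frac{96 - 17}{153} + \frac{57}{29 - -42}\right) - 185 = \left(\left(96 - 17\right) \frac{1}{153} + \frac{57}{29 + 42}\right) - 185 = \left(79 \cdot \frac{1}{153} + \frac{57}{71}\right) - 185 = \left(\frac{79}{153} + 57 \cdot \frac{1}{71}\right) - 185 = \left(\frac{79}{153} + \frac{57}{71}\right) - 185 = \frac{14330}{10863} - 185 = - \frac{1995325}{10863}$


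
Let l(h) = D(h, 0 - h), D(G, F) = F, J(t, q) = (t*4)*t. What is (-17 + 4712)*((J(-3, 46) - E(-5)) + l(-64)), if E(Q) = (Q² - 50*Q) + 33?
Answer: -976560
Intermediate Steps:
J(t, q) = 4*t² (J(t, q) = (4*t)*t = 4*t²)
l(h) = -h (l(h) = 0 - h = -h)
E(Q) = 33 + Q² - 50*Q
(-17 + 4712)*((J(-3, 46) - E(-5)) + l(-64)) = (-17 + 4712)*((4*(-3)² - (33 + (-5)² - 50*(-5))) - 1*(-64)) = 4695*((4*9 - (33 + 25 + 250)) + 64) = 4695*((36 - 1*308) + 64) = 4695*((36 - 308) + 64) = 4695*(-272 + 64) = 4695*(-208) = -976560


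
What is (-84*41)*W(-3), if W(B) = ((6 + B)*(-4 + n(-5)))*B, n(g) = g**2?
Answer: 650916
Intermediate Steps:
W(B) = B*(126 + 21*B) (W(B) = ((6 + B)*(-4 + (-5)**2))*B = ((6 + B)*(-4 + 25))*B = ((6 + B)*21)*B = (126 + 21*B)*B = B*(126 + 21*B))
(-84*41)*W(-3) = (-84*41)*(21*(-3)*(6 - 3)) = -72324*(-3)*3 = -3444*(-189) = 650916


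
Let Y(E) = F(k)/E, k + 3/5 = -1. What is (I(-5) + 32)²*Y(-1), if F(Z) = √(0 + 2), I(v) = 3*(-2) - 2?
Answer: -576*√2 ≈ -814.59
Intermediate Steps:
I(v) = -8 (I(v) = -6 - 2 = -8)
k = -8/5 (k = -⅗ - 1 = -8/5 ≈ -1.6000)
F(Z) = √2
Y(E) = √2/E
(I(-5) + 32)²*Y(-1) = (-8 + 32)²*(√2/(-1)) = 24²*(√2*(-1)) = 576*(-√2) = -576*√2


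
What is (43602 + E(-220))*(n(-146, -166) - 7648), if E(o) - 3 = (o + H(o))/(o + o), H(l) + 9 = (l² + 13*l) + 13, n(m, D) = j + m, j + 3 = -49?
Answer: -18772414137/55 ≈ -3.4132e+8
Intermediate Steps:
j = -52 (j = -3 - 49 = -52)
n(m, D) = -52 + m
H(l) = 4 + l² + 13*l (H(l) = -9 + ((l² + 13*l) + 13) = -9 + (13 + l² + 13*l) = 4 + l² + 13*l)
E(o) = 3 + (4 + o² + 14*o)/(2*o) (E(o) = 3 + (o + (4 + o² + 13*o))/(o + o) = 3 + (4 + o² + 14*o)/((2*o)) = 3 + (4 + o² + 14*o)*(1/(2*o)) = 3 + (4 + o² + 14*o)/(2*o))
(43602 + E(-220))*(n(-146, -166) - 7648) = (43602 + (10 + (½)*(-220) + 2/(-220)))*((-52 - 146) - 7648) = (43602 + (10 - 110 + 2*(-1/220)))*(-198 - 7648) = (43602 + (10 - 110 - 1/110))*(-7846) = (43602 - 11001/110)*(-7846) = (4785219/110)*(-7846) = -18772414137/55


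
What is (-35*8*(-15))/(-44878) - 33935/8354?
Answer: -779010865/187455406 ≈ -4.1557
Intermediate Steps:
(-35*8*(-15))/(-44878) - 33935/8354 = -280*(-15)*(-1/44878) - 33935*1/8354 = 4200*(-1/44878) - 33935/8354 = -2100/22439 - 33935/8354 = -779010865/187455406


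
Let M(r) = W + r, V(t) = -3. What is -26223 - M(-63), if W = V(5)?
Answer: -26157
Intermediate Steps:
W = -3
M(r) = -3 + r
-26223 - M(-63) = -26223 - (-3 - 63) = -26223 - 1*(-66) = -26223 + 66 = -26157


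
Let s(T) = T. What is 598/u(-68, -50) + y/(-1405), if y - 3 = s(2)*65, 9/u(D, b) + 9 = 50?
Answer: 34446593/12645 ≈ 2724.1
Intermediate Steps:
u(D, b) = 9/41 (u(D, b) = 9/(-9 + 50) = 9/41)
y = 133 (y = 3 + 2*65 = 3 + 130 = 133)
598/u(-68, -50) + y/(-1405) = 598/(9/41) + 133/(-1405) = 598*(41/9) + 133*(-1/1405) = 24518/9 - 133/1405 = 34446593/12645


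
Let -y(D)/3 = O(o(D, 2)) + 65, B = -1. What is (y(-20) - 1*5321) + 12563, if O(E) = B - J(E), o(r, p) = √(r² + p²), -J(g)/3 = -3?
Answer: 7077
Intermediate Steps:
J(g) = 9 (J(g) = -3*(-3) = 9)
o(r, p) = √(p² + r²)
O(E) = -10 (O(E) = -1 - 1*9 = -1 - 9 = -10)
y(D) = -165 (y(D) = -3*(-10 + 65) = -3*55 = -165)
(y(-20) - 1*5321) + 12563 = (-165 - 1*5321) + 12563 = (-165 - 5321) + 12563 = -5486 + 12563 = 7077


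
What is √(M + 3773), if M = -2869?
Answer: 2*√226 ≈ 30.067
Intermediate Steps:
√(M + 3773) = √(-2869 + 3773) = √904 = 2*√226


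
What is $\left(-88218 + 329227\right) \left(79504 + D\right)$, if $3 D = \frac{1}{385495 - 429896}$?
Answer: $\frac{2552326597492799}{133203} \approx 1.9161 \cdot 10^{10}$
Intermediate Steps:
$D = - \frac{1}{133203}$ ($D = \frac{1}{3 \left(385495 - 429896\right)} = \frac{1}{3 \left(-44401\right)} = \frac{1}{3} \left(- \frac{1}{44401}\right) = - \frac{1}{133203} \approx -7.5073 \cdot 10^{-6}$)
$\left(-88218 + 329227\right) \left(79504 + D\right) = \left(-88218 + 329227\right) \left(79504 - \frac{1}{133203}\right) = 241009 \cdot \frac{10590171311}{133203} = \frac{2552326597492799}{133203}$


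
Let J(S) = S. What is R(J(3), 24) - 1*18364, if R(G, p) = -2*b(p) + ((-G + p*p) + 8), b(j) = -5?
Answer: -17773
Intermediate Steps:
R(G, p) = 18 + p**2 - G (R(G, p) = -2*(-5) + ((-G + p*p) + 8) = 10 + ((-G + p**2) + 8) = 10 + ((p**2 - G) + 8) = 10 + (8 + p**2 - G) = 18 + p**2 - G)
R(J(3), 24) - 1*18364 = (18 + 24**2 - 1*3) - 1*18364 = (18 + 576 - 3) - 18364 = 591 - 18364 = -17773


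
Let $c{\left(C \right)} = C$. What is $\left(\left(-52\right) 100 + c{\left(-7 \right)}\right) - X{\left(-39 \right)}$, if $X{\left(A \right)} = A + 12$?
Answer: $-5180$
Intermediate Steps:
$X{\left(A \right)} = 12 + A$
$\left(\left(-52\right) 100 + c{\left(-7 \right)}\right) - X{\left(-39 \right)} = \left(\left(-52\right) 100 - 7\right) - \left(12 - 39\right) = \left(-5200 - 7\right) - -27 = -5207 + 27 = -5180$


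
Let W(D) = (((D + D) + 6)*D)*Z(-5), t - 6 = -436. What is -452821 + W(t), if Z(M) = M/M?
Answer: -85601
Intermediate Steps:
Z(M) = 1
t = -430 (t = 6 - 436 = -430)
W(D) = D*(6 + 2*D) (W(D) = (((D + D) + 6)*D)*1 = ((2*D + 6)*D)*1 = ((6 + 2*D)*D)*1 = (D*(6 + 2*D))*1 = D*(6 + 2*D))
-452821 + W(t) = -452821 + 2*(-430)*(3 - 430) = -452821 + 2*(-430)*(-427) = -452821 + 367220 = -85601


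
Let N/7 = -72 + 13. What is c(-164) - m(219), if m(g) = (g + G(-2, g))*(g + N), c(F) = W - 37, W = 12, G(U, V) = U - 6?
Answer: 40909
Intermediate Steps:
G(U, V) = -6 + U
N = -413 (N = 7*(-72 + 13) = 7*(-59) = -413)
c(F) = -25 (c(F) = 12 - 37 = -25)
m(g) = (-413 + g)*(-8 + g) (m(g) = (g + (-6 - 2))*(g - 413) = (g - 8)*(-413 + g) = (-8 + g)*(-413 + g) = (-413 + g)*(-8 + g))
c(-164) - m(219) = -25 - (3304 + 219**2 - 421*219) = -25 - (3304 + 47961 - 92199) = -25 - 1*(-40934) = -25 + 40934 = 40909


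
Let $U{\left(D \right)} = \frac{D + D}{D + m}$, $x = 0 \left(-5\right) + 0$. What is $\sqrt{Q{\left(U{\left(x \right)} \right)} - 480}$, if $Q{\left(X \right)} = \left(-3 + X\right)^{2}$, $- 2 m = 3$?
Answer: $i \sqrt{471} \approx 21.703 i$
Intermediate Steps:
$x = 0$ ($x = 0 + 0 = 0$)
$m = - \frac{3}{2}$ ($m = \left(- \frac{1}{2}\right) 3 = - \frac{3}{2} \approx -1.5$)
$U{\left(D \right)} = \frac{2 D}{- \frac{3}{2} + D}$ ($U{\left(D \right)} = \frac{D + D}{D - \frac{3}{2}} = \frac{2 D}{- \frac{3}{2} + D}$)
$\sqrt{Q{\left(U{\left(x \right)} \right)} - 480} = \sqrt{\left(-3 + 4 \cdot 0 \frac{1}{-3 + 2 \cdot 0}\right)^{2} - 480} = \sqrt{\left(-3 + 4 \cdot 0 \frac{1}{-3 + 0}\right)^{2} - 480} = \sqrt{\left(-3 + 4 \cdot 0 \frac{1}{-3}\right)^{2} - 480} = \sqrt{\left(-3 + 4 \cdot 0 \left(- \frac{1}{3}\right)\right)^{2} - 480} = \sqrt{\left(-3 + 0\right)^{2} - 480} = \sqrt{\left(-3\right)^{2} - 480} = \sqrt{9 - 480} = \sqrt{-471} = i \sqrt{471}$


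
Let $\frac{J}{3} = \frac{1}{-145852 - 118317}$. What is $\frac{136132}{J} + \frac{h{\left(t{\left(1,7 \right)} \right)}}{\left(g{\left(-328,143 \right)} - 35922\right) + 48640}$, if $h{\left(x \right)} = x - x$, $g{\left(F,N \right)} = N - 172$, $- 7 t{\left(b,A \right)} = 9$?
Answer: $- \frac{35961854308}{3} \approx -1.1987 \cdot 10^{10}$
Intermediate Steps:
$t{\left(b,A \right)} = - \frac{9}{7}$ ($t{\left(b,A \right)} = \left(- \frac{1}{7}\right) 9 = - \frac{9}{7}$)
$g{\left(F,N \right)} = -172 + N$
$h{\left(x \right)} = 0$
$J = - \frac{3}{264169}$ ($J = \frac{3}{-145852 - 118317} = \frac{3}{-264169} = 3 \left(- \frac{1}{264169}\right) = - \frac{3}{264169} \approx -1.1356 \cdot 10^{-5}$)
$\frac{136132}{J} + \frac{h{\left(t{\left(1,7 \right)} \right)}}{\left(g{\left(-328,143 \right)} - 35922\right) + 48640} = \frac{136132}{- \frac{3}{264169}} + \frac{0}{\left(\left(-172 + 143\right) - 35922\right) + 48640} = 136132 \left(- \frac{264169}{3}\right) + \frac{0}{\left(-29 - 35922\right) + 48640} = - \frac{35961854308}{3} + \frac{0}{-35951 + 48640} = - \frac{35961854308}{3} + \frac{0}{12689} = - \frac{35961854308}{3} + 0 \cdot \frac{1}{12689} = - \frac{35961854308}{3} + 0 = - \frac{35961854308}{3}$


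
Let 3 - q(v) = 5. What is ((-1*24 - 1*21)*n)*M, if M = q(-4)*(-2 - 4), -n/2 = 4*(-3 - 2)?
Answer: -21600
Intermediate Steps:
q(v) = -2 (q(v) = 3 - 1*5 = 3 - 5 = -2)
n = 40 (n = -8*(-3 - 2) = -8*(-5) = -2*(-20) = 40)
M = 12 (M = -2*(-2 - 4) = -2*(-6) = 12)
((-1*24 - 1*21)*n)*M = ((-1*24 - 1*21)*40)*12 = ((-24 - 21)*40)*12 = -45*40*12 = -1800*12 = -21600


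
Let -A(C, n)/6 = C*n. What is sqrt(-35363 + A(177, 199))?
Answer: I*sqrt(246701) ≈ 496.69*I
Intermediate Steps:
A(C, n) = -6*C*n
sqrt(-35363 + A(177, 199)) = sqrt(-35363 - 6*177*199) = sqrt(-35363 - 211338) = sqrt(-246701) = I*sqrt(246701)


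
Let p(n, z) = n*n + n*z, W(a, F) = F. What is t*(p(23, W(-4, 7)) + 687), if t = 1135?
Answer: 1562895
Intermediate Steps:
p(n, z) = n**2 + n*z
t*(p(23, W(-4, 7)) + 687) = 1135*(23*(23 + 7) + 687) = 1135*(23*30 + 687) = 1135*(690 + 687) = 1135*1377 = 1562895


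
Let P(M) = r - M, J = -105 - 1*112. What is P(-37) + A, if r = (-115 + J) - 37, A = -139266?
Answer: -139598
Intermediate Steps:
J = -217 (J = -105 - 112 = -217)
r = -369 (r = (-115 - 217) - 37 = -332 - 37 = -369)
P(M) = -369 - M
P(-37) + A = (-369 - 1*(-37)) - 139266 = (-369 + 37) - 139266 = -332 - 139266 = -139598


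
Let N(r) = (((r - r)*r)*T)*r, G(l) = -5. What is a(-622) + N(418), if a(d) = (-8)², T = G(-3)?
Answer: 64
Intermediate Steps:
T = -5
a(d) = 64
N(r) = 0 (N(r) = (((r - r)*r)*(-5))*r = ((0*r)*(-5))*r = (0*(-5))*r = 0*r = 0)
a(-622) + N(418) = 64 + 0 = 64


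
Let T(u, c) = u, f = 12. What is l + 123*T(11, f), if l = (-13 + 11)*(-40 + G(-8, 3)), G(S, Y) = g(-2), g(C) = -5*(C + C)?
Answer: 1393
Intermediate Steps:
g(C) = -10*C
G(S, Y) = 20 (G(S, Y) = -10*(-2) = 20)
l = 40 (l = (-13 + 11)*(-40 + 20) = -2*(-20) = 40)
l + 123*T(11, f) = 40 + 123*11 = 40 + 1353 = 1393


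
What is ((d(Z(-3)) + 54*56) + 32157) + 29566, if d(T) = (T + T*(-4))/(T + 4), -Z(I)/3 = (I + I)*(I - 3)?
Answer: 1683341/26 ≈ 64744.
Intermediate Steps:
Z(I) = -6*I*(-3 + I) (Z(I) = -3*(I + I)*(I - 3) = -3*2*I*(-3 + I) = -6*I*(-3 + I))
d(T) = -3*T/(4 + T) (d(T) = (T - 4*T)/(4 + T) = (-3*T)/(4 + T) = -3*T/(4 + T))
((d(Z(-3)) + 54*56) + 32157) + 29566 = ((-3*6*(-3)*(3 - 1*(-3))/(4 + 6*(-3)*(3 - 1*(-3))) + 54*56) + 32157) + 29566 = ((-3*6*(-3)*(3 + 3)/(4 + 6*(-3)*(3 + 3)) + 3024) + 32157) + 29566 = ((-3*6*(-3)*6/(4 + 6*(-3)*6) + 3024) + 32157) + 29566 = ((-3*(-108)/(4 - 108) + 3024) + 32157) + 29566 = ((-3*(-108)/(-104) + 3024) + 32157) + 29566 = ((-3*(-108)*(-1/104) + 3024) + 32157) + 29566 = ((-81/26 + 3024) + 32157) + 29566 = (78543/26 + 32157) + 29566 = 914625/26 + 29566 = 1683341/26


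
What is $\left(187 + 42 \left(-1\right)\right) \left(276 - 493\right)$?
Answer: $-31465$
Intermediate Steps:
$\left(187 + 42 \left(-1\right)\right) \left(276 - 493\right) = \left(187 - 42\right) \left(-217\right) = 145 \left(-217\right) = -31465$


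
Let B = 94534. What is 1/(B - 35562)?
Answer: 1/58972 ≈ 1.6957e-5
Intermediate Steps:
1/(B - 35562) = 1/(94534 - 35562) = 1/58972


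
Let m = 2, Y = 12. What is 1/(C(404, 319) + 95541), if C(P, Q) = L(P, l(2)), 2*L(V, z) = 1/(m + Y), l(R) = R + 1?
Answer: 28/2675149 ≈ 1.0467e-5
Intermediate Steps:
l(R) = 1 + R
L(V, z) = 1/28 (L(V, z) = 1/(2*(2 + 12)) = (½)/14 = (½)*(1/14) = 1/28)
C(P, Q) = 1/28
1/(C(404, 319) + 95541) = 1/(1/28 + 95541) = 1/(2675149/28) = 28/2675149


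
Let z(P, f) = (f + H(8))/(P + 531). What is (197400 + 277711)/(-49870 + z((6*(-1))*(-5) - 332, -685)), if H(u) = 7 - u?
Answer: -8369263/878532 ≈ -9.5264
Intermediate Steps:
z(P, f) = (-1 + f)/(531 + P) (z(P, f) = (f + (7 - 1*8))/(P + 531) = (f + (7 - 8))/(531 + P) = (f - 1)/(531 + P) = (-1 + f)/(531 + P))
(197400 + 277711)/(-49870 + z((6*(-1))*(-5) - 332, -685)) = (197400 + 277711)/(-49870 + (-1 - 685)/(531 + ((6*(-1))*(-5) - 332))) = 475111/(-49870 - 686/(531 + (-6*(-5) - 332))) = 475111/(-49870 - 686/(531 + (30 - 332))) = 475111/(-49870 - 686/(531 - 302)) = 475111/(-49870 - 686/229) = 475111/(-11420916/229) = 475111*(-229/11420916) = -8369263/878532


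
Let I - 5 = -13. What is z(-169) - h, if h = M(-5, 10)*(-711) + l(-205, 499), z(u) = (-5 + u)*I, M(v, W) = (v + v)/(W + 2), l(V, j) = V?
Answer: 2009/2 ≈ 1004.5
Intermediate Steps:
I = -8 (I = 5 - 13 = -8)
M(v, W) = 2*v/(2 + W) (M(v, W) = (2*v)/(2 + W) = 2*v/(2 + W))
z(u) = 40 - 8*u (z(u) = (-5 + u)*(-8) = 40 - 8*u)
h = 775/2 (h = (2*(-5)/(2 + 10))*(-711) - 205 = (2*(-5)/12)*(-711) - 205 = (2*(-5)*(1/12))*(-711) - 205 = -⅚*(-711) - 205 = 1185/2 - 205 = 775/2 ≈ 387.50)
z(-169) - h = (40 - 8*(-169)) - 1*775/2 = (40 + 1352) - 775/2 = 1392 - 775/2 = 2009/2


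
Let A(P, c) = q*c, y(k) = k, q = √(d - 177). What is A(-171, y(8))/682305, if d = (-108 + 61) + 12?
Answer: 16*I*√53/682305 ≈ 0.00017072*I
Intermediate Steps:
d = -35 (d = -47 + 12 = -35)
q = 2*I*√53 (q = √(-35 - 177) = √(-212) = 2*I*√53 ≈ 14.56*I)
A(P, c) = 2*I*c*√53 (A(P, c) = (2*I*√53)*c = 2*I*c*√53)
A(-171, y(8))/682305 = (2*I*8*√53)/682305 = (16*I*√53)*(1/682305) = 16*I*√53/682305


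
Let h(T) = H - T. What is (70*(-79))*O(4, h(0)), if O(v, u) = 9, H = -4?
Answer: -49770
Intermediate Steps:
h(T) = -4 - T
(70*(-79))*O(4, h(0)) = (70*(-79))*9 = -5530*9 = -49770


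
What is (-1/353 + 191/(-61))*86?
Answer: -5803624/21533 ≈ -269.52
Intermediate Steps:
(-1/353 + 191/(-61))*86 = (-1*1/353 + 191*(-1/61))*86 = (-1/353 - 191/61)*86 = -67484/21533*86 = -5803624/21533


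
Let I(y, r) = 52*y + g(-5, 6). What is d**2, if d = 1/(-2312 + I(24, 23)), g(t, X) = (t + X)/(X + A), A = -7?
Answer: 1/1134225 ≈ 8.8166e-7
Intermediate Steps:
g(t, X) = (X + t)/(-7 + X) (g(t, X) = (t + X)/(X - 7) = (X + t)/(-7 + X))
I(y, r) = -1 + 52*y (I(y, r) = 52*y + (6 - 5)/(-7 + 6) = 52*y + 1/(-1) = 52*y - 1*1 = 52*y - 1 = -1 + 52*y)
d = -1/1065 (d = 1/(-2312 + (-1 + 52*24)) = 1/(-2312 + (-1 + 1248)) = 1/(-2312 + 1247) = 1/(-1065) = -1/1065 ≈ -0.00093897)
d**2 = (-1/1065)**2 = 1/1134225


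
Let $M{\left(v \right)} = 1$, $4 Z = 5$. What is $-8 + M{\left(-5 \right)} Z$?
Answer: $- \frac{27}{4} \approx -6.75$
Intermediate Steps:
$Z = \frac{5}{4}$ ($Z = \frac{1}{4} \cdot 5 = \frac{5}{4} \approx 1.25$)
$-8 + M{\left(-5 \right)} Z = -8 + 1 \cdot \frac{5}{4} = -8 + \frac{5}{4} = - \frac{27}{4}$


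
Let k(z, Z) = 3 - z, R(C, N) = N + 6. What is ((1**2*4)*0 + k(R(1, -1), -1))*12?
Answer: -24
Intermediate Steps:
R(C, N) = 6 + N
((1**2*4)*0 + k(R(1, -1), -1))*12 = ((1**2*4)*0 + (3 - (6 - 1)))*12 = ((1*4)*0 + (3 - 1*5))*12 = (4*0 + (3 - 5))*12 = (0 - 2)*12 = -2*12 = -24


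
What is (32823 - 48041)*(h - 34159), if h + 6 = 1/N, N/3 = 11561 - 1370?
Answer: 15895604946592/30573 ≈ 5.1992e+8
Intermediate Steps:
N = 30573 (N = 3*(11561 - 1370) = 3*10191 = 30573)
h = -183437/30573 (h = -6 + 1/30573 = -183437/30573 ≈ -6.0000)
(32823 - 48041)*(h - 34159) = (32823 - 48041)*(-183437/30573 - 34159) = -15218*(-1044526544/30573) = 15895604946592/30573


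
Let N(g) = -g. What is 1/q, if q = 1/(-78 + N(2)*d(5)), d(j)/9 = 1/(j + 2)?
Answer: -564/7 ≈ -80.571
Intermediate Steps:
d(j) = 9/(2 + j) (d(j) = 9/(j + 2) = 9/(2 + j))
q = -7/564 (q = 1/(-78 + (-1*2)*(9/(2 + 5))) = 1/(-78 - 18/7) = 1/(-564/7) = -7/564 ≈ -0.012411)
1/q = 1/(-7/564) = -564/7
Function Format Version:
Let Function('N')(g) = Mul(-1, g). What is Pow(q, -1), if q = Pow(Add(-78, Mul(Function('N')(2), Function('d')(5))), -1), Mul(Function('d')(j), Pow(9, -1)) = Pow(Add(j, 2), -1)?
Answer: Rational(-564, 7) ≈ -80.571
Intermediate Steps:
Function('d')(j) = Mul(9, Pow(Add(2, j), -1)) (Function('d')(j) = Mul(9, Pow(Add(j, 2), -1)) = Mul(9, Pow(Add(2, j), -1)))
q = Rational(-7, 564) (q = Pow(Add(-78, Mul(Mul(-1, 2), Mul(9, Pow(Add(2, 5), -1)))), -1) = Pow(Add(-78, Mul(-2, Mul(9, Pow(7, -1)))), -1) = Pow(Add(-78, Mul(-2, Mul(9, Rational(1, 7)))), -1) = Pow(Add(-78, Mul(-2, Rational(9, 7))), -1) = Pow(Add(-78, Rational(-18, 7)), -1) = Pow(Rational(-564, 7), -1) = Rational(-7, 564) ≈ -0.012411)
Pow(q, -1) = Pow(Rational(-7, 564), -1) = Rational(-564, 7)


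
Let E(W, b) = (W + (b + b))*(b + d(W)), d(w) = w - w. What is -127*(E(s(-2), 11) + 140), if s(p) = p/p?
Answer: -49911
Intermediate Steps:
d(w) = 0
s(p) = 1
E(W, b) = b*(W + 2*b) (E(W, b) = (W + (b + b))*(b + 0) = (W + 2*b)*b = b*(W + 2*b))
-127*(E(s(-2), 11) + 140) = -127*(11*(1 + 2*11) + 140) = -127*(11*(1 + 22) + 140) = -127*(11*23 + 140) = -127*(253 + 140) = -127*393 = -49911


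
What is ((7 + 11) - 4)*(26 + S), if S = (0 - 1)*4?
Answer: 308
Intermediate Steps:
S = -4 (S = -1*4 = -4)
((7 + 11) - 4)*(26 + S) = ((7 + 11) - 4)*(26 - 4) = (18 - 4)*22 = 14*22 = 308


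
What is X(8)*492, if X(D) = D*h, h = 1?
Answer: 3936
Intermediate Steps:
X(D) = D (X(D) = D*1 = D)
X(8)*492 = 8*492 = 3936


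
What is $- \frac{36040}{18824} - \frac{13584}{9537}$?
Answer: $- \frac{24975779}{7480187} \approx -3.3389$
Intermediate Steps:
$- \frac{36040}{18824} - \frac{13584}{9537} = \left(-36040\right) \frac{1}{18824} - \frac{4528}{3179} = - \frac{4505}{2353} - \frac{4528}{3179} = - \frac{24975779}{7480187}$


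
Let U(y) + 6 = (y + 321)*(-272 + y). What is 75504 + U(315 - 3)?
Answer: 100818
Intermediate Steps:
U(y) = -6 + (-272 + y)*(321 + y) (U(y) = -6 + (y + 321)*(-272 + y) = -6 + (321 + y)*(-272 + y) = -6 + (-272 + y)*(321 + y))
75504 + U(315 - 3) = 75504 + (-87318 + (315 - 3)² + 49*(315 - 3)) = 75504 + (-87318 + 312² + 49*312) = 75504 + (-87318 + 97344 + 15288) = 75504 + 25314 = 100818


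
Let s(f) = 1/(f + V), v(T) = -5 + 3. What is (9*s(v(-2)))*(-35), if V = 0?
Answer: 315/2 ≈ 157.50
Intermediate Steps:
v(T) = -2
s(f) = 1/f (s(f) = 1/(f + 0) = 1/f)
(9*s(v(-2)))*(-35) = (9/(-2))*(-35) = (9*(-½))*(-35) = -9/2*(-35) = 315/2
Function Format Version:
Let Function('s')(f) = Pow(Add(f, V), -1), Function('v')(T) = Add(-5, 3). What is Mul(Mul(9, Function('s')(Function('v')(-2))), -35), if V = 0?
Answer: Rational(315, 2) ≈ 157.50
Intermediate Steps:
Function('v')(T) = -2
Function('s')(f) = Pow(f, -1) (Function('s')(f) = Pow(Add(f, 0), -1) = Pow(f, -1))
Mul(Mul(9, Function('s')(Function('v')(-2))), -35) = Mul(Mul(9, Pow(-2, -1)), -35) = Mul(Mul(9, Rational(-1, 2)), -35) = Mul(Rational(-9, 2), -35) = Rational(315, 2)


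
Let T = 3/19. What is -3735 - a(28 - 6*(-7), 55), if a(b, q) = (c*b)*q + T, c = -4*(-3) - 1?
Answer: -875618/19 ≈ -46085.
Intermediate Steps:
T = 3/19 (T = 3*(1/19) = 3/19 ≈ 0.15789)
c = 11 (c = 12 - 1 = 11)
a(b, q) = 3/19 + 11*b*q (a(b, q) = (11*b)*q + 3/19 = 11*b*q + 3/19 = 3/19 + 11*b*q)
-3735 - a(28 - 6*(-7), 55) = -3735 - (3/19 + 11*(28 - 6*(-7))*55) = -3735 - (3/19 + 11*(28 - 1*(-42))*55) = -3735 - (3/19 + 11*(28 + 42)*55) = -3735 - (3/19 + 11*70*55) = -3735 - (3/19 + 42350) = -3735 - 1*804653/19 = -3735 - 804653/19 = -875618/19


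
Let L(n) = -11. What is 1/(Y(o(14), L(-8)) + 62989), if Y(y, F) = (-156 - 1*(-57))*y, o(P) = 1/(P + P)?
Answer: 28/1763593 ≈ 1.5877e-5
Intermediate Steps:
o(P) = 1/(2*P)
Y(y, F) = -99*y (Y(y, F) = (-156 + 57)*y = -99*y)
1/(Y(o(14), L(-8)) + 62989) = 1/(-99/(2*14) + 62989) = 1/(-99*1/28 + 62989) = 1/(-99/28 + 62989) = 1/(1763593/28) = 28/1763593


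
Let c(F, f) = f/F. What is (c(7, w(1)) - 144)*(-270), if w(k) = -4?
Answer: 273240/7 ≈ 39034.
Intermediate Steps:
(c(7, w(1)) - 144)*(-270) = (-4/7 - 144)*(-270) = -1012/7*(-270) = 273240/7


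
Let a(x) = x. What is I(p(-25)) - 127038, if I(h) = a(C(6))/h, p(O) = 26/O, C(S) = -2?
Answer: -1651469/13 ≈ -1.2704e+5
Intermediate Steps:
I(h) = -2/h
I(p(-25)) - 127038 = -2/(26/(-25)) - 127038 = -2/(26*(-1/25)) - 127038 = -2/(-26/25) - 127038 = -2*(-25/26) - 127038 = 25/13 - 127038 = -1651469/13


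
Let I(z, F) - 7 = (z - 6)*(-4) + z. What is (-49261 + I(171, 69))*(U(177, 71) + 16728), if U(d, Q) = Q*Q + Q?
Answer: -1086387120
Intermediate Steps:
U(d, Q) = Q + Q**2 (U(d, Q) = Q**2 + Q = Q + Q**2)
I(z, F) = 31 - 3*z (I(z, F) = 7 + ((z - 6)*(-4) + z) = 7 + ((-6 + z)*(-4) + z) = 7 + ((24 - 4*z) + z) = 7 + (24 - 3*z) = 31 - 3*z)
(-49261 + I(171, 69))*(U(177, 71) + 16728) = (-49261 + (31 - 3*171))*(71*(1 + 71) + 16728) = (-49261 + (31 - 513))*(71*72 + 16728) = (-49261 - 482)*(5112 + 16728) = -49743*21840 = -1086387120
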